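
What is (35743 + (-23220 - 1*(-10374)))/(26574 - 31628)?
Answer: -3271/722 ≈ -4.5305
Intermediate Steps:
(35743 + (-23220 - 1*(-10374)))/(26574 - 31628) = (35743 + (-23220 + 10374))/(-5054) = (35743 - 12846)*(-1/5054) = 22897*(-1/5054) = -3271/722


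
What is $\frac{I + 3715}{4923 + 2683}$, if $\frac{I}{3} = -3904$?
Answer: $- \frac{7997}{7606} \approx -1.0514$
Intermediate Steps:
$I = -11712$ ($I = 3 \left(-3904\right) = -11712$)
$\frac{I + 3715}{4923 + 2683} = \frac{-11712 + 3715}{4923 + 2683} = - \frac{7997}{7606}$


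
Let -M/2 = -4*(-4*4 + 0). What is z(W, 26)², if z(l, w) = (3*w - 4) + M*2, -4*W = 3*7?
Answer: 33124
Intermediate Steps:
M = -128 (M = -(-8)*(-4*4 + 0) = -(-8)*(-16 + 0) = -(-8)*(-16) = -2*64 = -128)
W = -21/4 (W = -3*7/4 = -¼*21 = -21/4 ≈ -5.2500)
z(l, w) = -260 + 3*w (z(l, w) = (3*w - 4) - 128*2 = (-4 + 3*w) - 256 = -260 + 3*w)
z(W, 26)² = (-260 + 3*26)² = (-260 + 78)² = (-182)² = 33124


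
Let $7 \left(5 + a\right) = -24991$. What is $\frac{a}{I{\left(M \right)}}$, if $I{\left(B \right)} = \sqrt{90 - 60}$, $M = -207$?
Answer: $- \frac{4171 \sqrt{30}}{35} \approx -652.73$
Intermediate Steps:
$I{\left(B \right)} = \sqrt{30}$
$a = - \frac{25026}{7}$ ($a = -5 + \frac{1}{7} \left(-24991\right) = -5 - \frac{24991}{7} = - \frac{25026}{7} \approx -3575.1$)
$\frac{a}{I{\left(M \right)}} = - \frac{25026}{7 \sqrt{30}} = - \frac{25026 \frac{\sqrt{30}}{30}}{7} = - \frac{4171 \sqrt{30}}{35}$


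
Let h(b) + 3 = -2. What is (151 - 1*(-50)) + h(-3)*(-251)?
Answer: 1456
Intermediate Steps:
h(b) = -5 (h(b) = -3 - 2 = -5)
(151 - 1*(-50)) + h(-3)*(-251) = (151 - 1*(-50)) - 5*(-251) = (151 + 50) + 1255 = 201 + 1255 = 1456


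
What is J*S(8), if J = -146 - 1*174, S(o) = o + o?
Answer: -5120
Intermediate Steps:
S(o) = 2*o
J = -320 (J = -146 - 174 = -320)
J*S(8) = -640*8 = -320*16 = -5120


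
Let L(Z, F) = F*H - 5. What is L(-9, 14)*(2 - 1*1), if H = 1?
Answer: 9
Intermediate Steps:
L(Z, F) = -5 + F (L(Z, F) = F*1 - 5 = F - 5 = -5 + F)
L(-9, 14)*(2 - 1*1) = (-5 + 14)*(2 - 1*1) = 9*(2 - 1) = 9*1 = 9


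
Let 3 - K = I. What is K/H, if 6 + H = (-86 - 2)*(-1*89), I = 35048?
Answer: -815/182 ≈ -4.4780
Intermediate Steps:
K = -35045 (K = 3 - 1*35048 = 3 - 35048 = -35045)
H = 7826 (H = -6 + (-86 - 2)*(-1*89) = -6 - 88*(-89) = -6 + 7832 = 7826)
K/H = -35045/7826 = -35045*1/7826 = -815/182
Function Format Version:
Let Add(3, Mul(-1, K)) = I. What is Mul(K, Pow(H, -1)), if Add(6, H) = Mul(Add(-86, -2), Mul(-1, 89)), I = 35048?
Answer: Rational(-815, 182) ≈ -4.4780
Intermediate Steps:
K = -35045 (K = Add(3, Mul(-1, 35048)) = Add(3, -35048) = -35045)
H = 7826 (H = Add(-6, Mul(Add(-86, -2), Mul(-1, 89))) = Add(-6, Mul(-88, -89)) = Add(-6, 7832) = 7826)
Mul(K, Pow(H, -1)) = Mul(-35045, Pow(7826, -1)) = Mul(-35045, Rational(1, 7826)) = Rational(-815, 182)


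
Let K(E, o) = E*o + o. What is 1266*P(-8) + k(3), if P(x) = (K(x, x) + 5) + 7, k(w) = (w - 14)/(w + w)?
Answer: 516517/6 ≈ 86086.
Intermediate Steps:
K(E, o) = o + E*o
k(w) = (-14 + w)/(2*w) (k(w) = (-14 + w)/((2*w)) = (-14 + w)*(1/(2*w)) = (-14 + w)/(2*w))
P(x) = 12 + x*(1 + x) (P(x) = (x*(1 + x) + 5) + 7 = (5 + x*(1 + x)) + 7 = 12 + x*(1 + x))
1266*P(-8) + k(3) = 1266*(12 - 8*(1 - 8)) + (½)*(-14 + 3)/3 = 1266*(12 - 8*(-7)) + (½)*(⅓)*(-11) = 1266*(12 + 56) - 11/6 = 1266*68 - 11/6 = 86088 - 11/6 = 516517/6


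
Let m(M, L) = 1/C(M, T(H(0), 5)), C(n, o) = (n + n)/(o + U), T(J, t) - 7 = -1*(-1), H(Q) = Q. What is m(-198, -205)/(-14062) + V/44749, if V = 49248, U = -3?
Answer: 274240272641/249187133448 ≈ 1.1005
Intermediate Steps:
T(J, t) = 8 (T(J, t) = 7 - 1*(-1) = 7 + 1 = 8)
C(n, o) = 2*n/(-3 + o) (C(n, o) = (n + n)/(o - 3) = (2*n)/(-3 + o) = 2*n/(-3 + o))
m(M, L) = 5/(2*M) (m(M, L) = 1/(2*M/(-3 + 8)) = 1/(2*M/5) = 5/(2*M))
m(-198, -205)/(-14062) + V/44749 = ((5/2)/(-198))/(-14062) + 49248/44749 = ((5/2)*(-1/198))*(-1/14062) + 49248*(1/44749) = -5/396*(-1/14062) + 49248/44749 = 5/5568552 + 49248/44749 = 274240272641/249187133448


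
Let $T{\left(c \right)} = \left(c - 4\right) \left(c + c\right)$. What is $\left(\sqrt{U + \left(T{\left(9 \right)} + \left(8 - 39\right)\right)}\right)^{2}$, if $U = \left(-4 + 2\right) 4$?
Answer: $51$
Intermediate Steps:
$T{\left(c \right)} = 2 c \left(-4 + c\right)$ ($T{\left(c \right)} = \left(-4 + c\right) 2 c = 2 c \left(-4 + c\right)$)
$U = -8$ ($U = \left(-2\right) 4 = -8$)
$\left(\sqrt{U + \left(T{\left(9 \right)} + \left(8 - 39\right)\right)}\right)^{2} = \left(\sqrt{-8 + \left(2 \cdot 9 \left(-4 + 9\right) + \left(8 - 39\right)\right)}\right)^{2} = \left(\sqrt{-8 + \left(2 \cdot 9 \cdot 5 + \left(8 - 39\right)\right)}\right)^{2} = \left(\sqrt{-8 + \left(90 - 31\right)}\right)^{2} = \left(\sqrt{-8 + 59}\right)^{2} = \left(\sqrt{51}\right)^{2} = 51$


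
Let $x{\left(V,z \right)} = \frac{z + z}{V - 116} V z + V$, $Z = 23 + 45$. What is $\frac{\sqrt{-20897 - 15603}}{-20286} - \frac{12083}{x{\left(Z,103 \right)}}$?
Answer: $\frac{72498}{179945} - \frac{5 i \sqrt{365}}{10143} \approx 0.40289 - 0.0094178 i$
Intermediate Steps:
$Z = 68$
$x{\left(V,z \right)} = V + \frac{2 V z^{2}}{-116 + V}$ ($x{\left(V,z \right)} = \frac{2 z}{-116 + V} V z + V = \frac{2 V z}{-116 + V} z + V = \frac{2 V z^{2}}{-116 + V} + V = V + \frac{2 V z^{2}}{-116 + V}$)
$\frac{\sqrt{-20897 - 15603}}{-20286} - \frac{12083}{x{\left(Z,103 \right)}} = \frac{\sqrt{-20897 - 15603}}{-20286} - \frac{12083}{68 \frac{1}{-116 + 68} \left(-116 + 68 + 2 \cdot 103^{2}\right)} = \sqrt{-36500} \left(- \frac{1}{20286}\right) - \frac{12083}{68 \frac{1}{-48} \left(-116 + 68 + 2 \cdot 10609\right)} = 10 i \sqrt{365} \left(- \frac{1}{20286}\right) - \frac{12083}{68 \left(- \frac{1}{48}\right) \left(-116 + 68 + 21218\right)} = - \frac{5 i \sqrt{365}}{10143} - \frac{12083}{68 \left(- \frac{1}{48}\right) 21170} = - \frac{5 i \sqrt{365}}{10143} - \frac{12083}{- \frac{179945}{6}} = - \frac{5 i \sqrt{365}}{10143} - - \frac{72498}{179945} = - \frac{5 i \sqrt{365}}{10143} + \frac{72498}{179945} = \frac{72498}{179945} - \frac{5 i \sqrt{365}}{10143}$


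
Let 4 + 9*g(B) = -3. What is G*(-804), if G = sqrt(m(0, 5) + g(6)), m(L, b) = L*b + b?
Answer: -268*sqrt(38) ≈ -1652.1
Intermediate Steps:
g(B) = -7/9 (g(B) = -4/9 + (1/9)*(-3) = -4/9 - 1/3 = -7/9)
m(L, b) = b + L*b
G = sqrt(38)/3 (G = sqrt(5*(1 + 0) - 7/9) = sqrt(5*1 - 7/9) = sqrt(5 - 7/9) = sqrt(38/9) = sqrt(38)/3 ≈ 2.0548)
G*(-804) = (sqrt(38)/3)*(-804) = -268*sqrt(38)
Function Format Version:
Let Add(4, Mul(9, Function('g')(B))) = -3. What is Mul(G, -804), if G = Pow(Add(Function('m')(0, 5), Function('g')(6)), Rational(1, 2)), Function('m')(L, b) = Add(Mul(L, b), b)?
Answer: Mul(-268, Pow(38, Rational(1, 2))) ≈ -1652.1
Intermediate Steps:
Function('g')(B) = Rational(-7, 9) (Function('g')(B) = Add(Rational(-4, 9), Mul(Rational(1, 9), -3)) = Add(Rational(-4, 9), Rational(-1, 3)) = Rational(-7, 9))
Function('m')(L, b) = Add(b, Mul(L, b))
G = Mul(Rational(1, 3), Pow(38, Rational(1, 2))) (G = Pow(Add(Mul(5, Add(1, 0)), Rational(-7, 9)), Rational(1, 2)) = Pow(Add(Mul(5, 1), Rational(-7, 9)), Rational(1, 2)) = Pow(Add(5, Rational(-7, 9)), Rational(1, 2)) = Pow(Rational(38, 9), Rational(1, 2)) = Mul(Rational(1, 3), Pow(38, Rational(1, 2))) ≈ 2.0548)
Mul(G, -804) = Mul(Mul(Rational(1, 3), Pow(38, Rational(1, 2))), -804) = Mul(-268, Pow(38, Rational(1, 2)))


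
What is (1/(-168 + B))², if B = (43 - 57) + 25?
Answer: 1/24649 ≈ 4.0570e-5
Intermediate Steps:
B = 11 (B = -14 + 25 = 11)
(1/(-168 + B))² = (1/(-168 + 11))² = (1/(-157))² = (-1/157)² = 1/24649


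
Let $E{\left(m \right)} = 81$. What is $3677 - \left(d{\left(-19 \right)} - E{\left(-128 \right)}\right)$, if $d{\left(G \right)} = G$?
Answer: $3777$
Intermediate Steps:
$3677 - \left(d{\left(-19 \right)} - E{\left(-128 \right)}\right) = 3677 - \left(-19 - 81\right) = 3677 - -100 = 3677 + 100 = 3777$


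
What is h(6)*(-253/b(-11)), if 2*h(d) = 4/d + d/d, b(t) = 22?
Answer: -115/12 ≈ -9.5833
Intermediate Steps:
h(d) = ½ + 2/d (h(d) = (4/d + d/d)/2 = (4/d + 1)/2 = (1 + 4/d)/2 = ½ + 2/d)
h(6)*(-253/b(-11)) = ((½)*(4 + 6)/6)*(-253/22) = ((½)*(⅙)*10)*(-253*1/22) = (⅚)*(-23/2) = -115/12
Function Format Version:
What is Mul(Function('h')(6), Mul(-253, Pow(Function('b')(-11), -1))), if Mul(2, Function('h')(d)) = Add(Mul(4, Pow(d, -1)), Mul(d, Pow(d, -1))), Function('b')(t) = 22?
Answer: Rational(-115, 12) ≈ -9.5833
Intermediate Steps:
Function('h')(d) = Add(Rational(1, 2), Mul(2, Pow(d, -1))) (Function('h')(d) = Mul(Rational(1, 2), Add(Mul(4, Pow(d, -1)), Mul(d, Pow(d, -1)))) = Mul(Rational(1, 2), Add(Mul(4, Pow(d, -1)), 1)) = Mul(Rational(1, 2), Add(1, Mul(4, Pow(d, -1)))) = Add(Rational(1, 2), Mul(2, Pow(d, -1))))
Mul(Function('h')(6), Mul(-253, Pow(Function('b')(-11), -1))) = Mul(Mul(Rational(1, 2), Pow(6, -1), Add(4, 6)), Mul(-253, Pow(22, -1))) = Mul(Mul(Rational(1, 2), Rational(1, 6), 10), Mul(-253, Rational(1, 22))) = Mul(Rational(5, 6), Rational(-23, 2)) = Rational(-115, 12)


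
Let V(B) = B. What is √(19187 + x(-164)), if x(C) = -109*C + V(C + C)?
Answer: √36735 ≈ 191.66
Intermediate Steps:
x(C) = -107*C (x(C) = -109*C + (C + C) = -109*C + 2*C = -107*C)
√(19187 + x(-164)) = √(19187 - 107*(-164)) = √(19187 + 17548) = √36735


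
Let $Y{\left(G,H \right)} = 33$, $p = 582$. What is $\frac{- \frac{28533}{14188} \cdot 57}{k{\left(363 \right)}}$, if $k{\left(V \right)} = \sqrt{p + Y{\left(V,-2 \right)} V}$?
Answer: $- \frac{542127 \sqrt{12561}}{59405156} \approx -1.0228$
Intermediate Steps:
$k{\left(V \right)} = \sqrt{582 + 33 V}$
$\frac{- \frac{28533}{14188} \cdot 57}{k{\left(363 \right)}} = \frac{- \frac{28533}{14188} \cdot 57}{\sqrt{582 + 33 \cdot 363}} = \frac{\left(-28533\right) \frac{1}{14188} \cdot 57}{\sqrt{582 + 11979}} = \frac{\left(- \frac{28533}{14188}\right) 57}{\sqrt{12561}} = - \frac{1626381 \frac{\sqrt{12561}}{12561}}{14188} = - \frac{542127 \sqrt{12561}}{59405156}$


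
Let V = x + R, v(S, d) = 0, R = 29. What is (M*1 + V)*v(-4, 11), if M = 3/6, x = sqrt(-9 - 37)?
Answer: 0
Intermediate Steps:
x = I*sqrt(46) (x = sqrt(-46) = I*sqrt(46) ≈ 6.7823*I)
M = 1/2 (M = 3*(1/6) = 1/2 ≈ 0.50000)
V = 29 + I*sqrt(46) (V = I*sqrt(46) + 29 = 29 + I*sqrt(46) ≈ 29.0 + 6.7823*I)
(M*1 + V)*v(-4, 11) = ((1/2)*1 + (29 + I*sqrt(46)))*0 = (1/2 + (29 + I*sqrt(46)))*0 = (59/2 + I*sqrt(46))*0 = 0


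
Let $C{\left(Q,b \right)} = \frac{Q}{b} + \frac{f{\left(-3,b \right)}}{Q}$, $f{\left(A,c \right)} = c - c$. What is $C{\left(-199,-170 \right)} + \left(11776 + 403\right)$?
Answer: $\frac{2070629}{170} \approx 12180.0$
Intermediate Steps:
$f{\left(A,c \right)} = 0$
$C{\left(Q,b \right)} = \frac{Q}{b}$ ($C{\left(Q,b \right)} = \frac{Q}{b} + \frac{0}{Q} = \frac{Q}{b} + 0 = \frac{Q}{b}$)
$C{\left(-199,-170 \right)} + \left(11776 + 403\right) = - \frac{199}{-170} + \left(11776 + 403\right) = \left(-199\right) \left(- \frac{1}{170}\right) + 12179 = \frac{199}{170} + 12179 = \frac{2070629}{170}$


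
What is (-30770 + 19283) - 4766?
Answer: -16253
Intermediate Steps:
(-30770 + 19283) - 4766 = -11487 - 4766 = -16253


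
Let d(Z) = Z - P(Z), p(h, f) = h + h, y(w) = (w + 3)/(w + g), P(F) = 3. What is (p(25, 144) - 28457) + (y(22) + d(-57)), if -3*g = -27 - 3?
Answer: -910919/32 ≈ -28466.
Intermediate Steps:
g = 10 (g = -(-27 - 3)/3 = -⅓*(-30) = 10)
y(w) = (3 + w)/(10 + w) (y(w) = (w + 3)/(w + 10) = (3 + w)/(10 + w))
p(h, f) = 2*h
d(Z) = -3 + Z (d(Z) = Z - 1*3 = Z - 3 = -3 + Z)
(p(25, 144) - 28457) + (y(22) + d(-57)) = (2*25 - 28457) + ((3 + 22)/(10 + 22) + (-3 - 57)) = (50 - 28457) + (25/32 - 60) = -28407 + ((1/32)*25 - 60) = -28407 + (25/32 - 60) = -28407 - 1895/32 = -910919/32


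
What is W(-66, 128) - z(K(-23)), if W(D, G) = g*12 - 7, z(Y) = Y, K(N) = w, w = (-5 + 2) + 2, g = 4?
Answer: 42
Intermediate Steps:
w = -1 (w = -3 + 2 = -1)
K(N) = -1
W(D, G) = 41 (W(D, G) = 4*12 - 7 = 48 - 7 = 41)
W(-66, 128) - z(K(-23)) = 41 - 1*(-1) = 41 + 1 = 42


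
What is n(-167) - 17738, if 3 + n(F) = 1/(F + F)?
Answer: -5925495/334 ≈ -17741.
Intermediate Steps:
n(F) = -3 + 1/(2*F) (n(F) = -3 + 1/(F + F) = -3 + 1/(2*F))
n(-167) - 17738 = (-3 + (1/2)/(-167)) - 17738 = (-3 + (1/2)*(-1/167)) - 17738 = (-3 - 1/334) - 17738 = -1003/334 - 17738 = -5925495/334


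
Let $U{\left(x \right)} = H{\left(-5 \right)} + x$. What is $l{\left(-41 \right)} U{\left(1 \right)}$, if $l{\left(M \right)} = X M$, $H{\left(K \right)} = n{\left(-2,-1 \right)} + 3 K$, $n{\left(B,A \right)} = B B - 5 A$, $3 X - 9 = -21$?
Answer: $-820$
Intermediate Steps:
$X = -4$ ($X = 3 + \frac{1}{3} \left(-21\right) = 3 - 7 = -4$)
$n{\left(B,A \right)} = B^{2} - 5 A$
$H{\left(K \right)} = 9 + 3 K$ ($H{\left(K \right)} = \left(\left(-2\right)^{2} - -5\right) + 3 K = \left(4 + 5\right) + 3 K = 9 + 3 K$)
$l{\left(M \right)} = - 4 M$
$U{\left(x \right)} = -6 + x$ ($U{\left(x \right)} = \left(9 + 3 \left(-5\right)\right) + x = \left(9 - 15\right) + x = -6 + x$)
$l{\left(-41 \right)} U{\left(1 \right)} = \left(-4\right) \left(-41\right) \left(-6 + 1\right) = 164 \left(-5\right) = -820$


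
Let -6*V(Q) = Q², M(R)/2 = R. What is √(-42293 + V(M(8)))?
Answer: I*√381021/3 ≈ 205.76*I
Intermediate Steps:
M(R) = 2*R
V(Q) = -Q²/6
√(-42293 + V(M(8))) = √(-42293 - (2*8)²/6) = √(-42293 - ⅙*16²) = √(-42293 - ⅙*256) = √(-42293 - 128/3) = √(-127007/3) = I*√381021/3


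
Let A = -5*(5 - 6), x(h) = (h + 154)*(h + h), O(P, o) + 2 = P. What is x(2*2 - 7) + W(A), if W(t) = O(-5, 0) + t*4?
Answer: -893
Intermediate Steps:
O(P, o) = -2 + P
x(h) = 2*h*(154 + h) (x(h) = (154 + h)*(2*h) = 2*h*(154 + h))
A = 5 (A = -5*(-1) = 5)
W(t) = -7 + 4*t (W(t) = (-2 - 5) + t*4 = -7 + 4*t)
x(2*2 - 7) + W(A) = 2*(2*2 - 7)*(154 + (2*2 - 7)) + (-7 + 4*5) = 2*(4 - 7)*(154 + (4 - 7)) + (-7 + 20) = 2*(-3)*(154 - 3) + 13 = 2*(-3)*151 + 13 = -906 + 13 = -893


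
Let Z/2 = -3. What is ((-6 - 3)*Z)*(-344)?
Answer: -18576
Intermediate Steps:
Z = -6 (Z = 2*(-3) = -6)
((-6 - 3)*Z)*(-344) = ((-6 - 3)*(-6))*(-344) = -9*(-6)*(-344) = 54*(-344) = -18576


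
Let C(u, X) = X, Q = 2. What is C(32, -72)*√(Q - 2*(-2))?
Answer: -72*√6 ≈ -176.36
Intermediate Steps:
C(32, -72)*√(Q - 2*(-2)) = -72*√(2 - 2*(-2)) = -72*√(2 + 4) = -72*√6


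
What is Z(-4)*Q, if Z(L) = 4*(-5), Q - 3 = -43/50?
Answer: -214/5 ≈ -42.800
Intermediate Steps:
Q = 107/50 (Q = 3 - 43/50 = 107/50 ≈ 2.1400)
Z(L) = -20
Z(-4)*Q = -20*107/50 = -214/5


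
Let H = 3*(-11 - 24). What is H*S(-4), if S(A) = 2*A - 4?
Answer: 1260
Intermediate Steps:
S(A) = -4 + 2*A
H = -105 (H = 3*(-35) = -105)
H*S(-4) = -105*(-4 + 2*(-4)) = -105*(-4 - 8) = -105*(-12) = 1260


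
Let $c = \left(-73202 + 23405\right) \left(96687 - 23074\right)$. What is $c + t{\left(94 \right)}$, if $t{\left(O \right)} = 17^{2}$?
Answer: $-3665706272$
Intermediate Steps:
$t{\left(O \right)} = 289$
$c = -3665706561$ ($c = \left(-49797\right) 73613 = -3665706561$)
$c + t{\left(94 \right)} = -3665706561 + 289 = -3665706272$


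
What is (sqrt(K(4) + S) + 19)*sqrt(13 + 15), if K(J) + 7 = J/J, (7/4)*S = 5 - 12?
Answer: 2*sqrt(7)*(19 + I*sqrt(10)) ≈ 100.54 + 16.733*I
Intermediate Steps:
S = -4 (S = 4*(5 - 12)/7 = (4/7)*(-7) = -4)
K(J) = -6 (K(J) = -7 + J/J = -7 + 1 = -6)
(sqrt(K(4) + S) + 19)*sqrt(13 + 15) = (sqrt(-6 - 4) + 19)*sqrt(13 + 15) = (sqrt(-10) + 19)*sqrt(28) = (I*sqrt(10) + 19)*(2*sqrt(7)) = (19 + I*sqrt(10))*(2*sqrt(7)) = 2*sqrt(7)*(19 + I*sqrt(10))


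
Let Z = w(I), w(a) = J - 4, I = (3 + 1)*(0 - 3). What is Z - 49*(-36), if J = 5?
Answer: 1765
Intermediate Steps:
I = -12 (I = 4*(-3) = -12)
w(a) = 1 (w(a) = 5 - 4 = 1)
Z = 1
Z - 49*(-36) = 1 - 49*(-36) = 1 + 1764 = 1765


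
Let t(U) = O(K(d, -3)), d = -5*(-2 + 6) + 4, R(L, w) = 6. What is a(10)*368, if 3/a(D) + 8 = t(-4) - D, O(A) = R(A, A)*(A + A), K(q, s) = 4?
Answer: 184/5 ≈ 36.800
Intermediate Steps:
d = -16 (d = -5*4 + 4 = -20 + 4 = -16)
O(A) = 12*A (O(A) = 6*(A + A) = 6*(2*A) = 12*A)
t(U) = 48 (t(U) = 12*4 = 48)
a(D) = 3/(40 - D) (a(D) = 3/(-8 + (48 - D)) = 3/(40 - D))
a(10)*368 = -3/(-40 + 10)*368 = -3/(-30)*368 = -3*(-1/30)*368 = (⅒)*368 = 184/5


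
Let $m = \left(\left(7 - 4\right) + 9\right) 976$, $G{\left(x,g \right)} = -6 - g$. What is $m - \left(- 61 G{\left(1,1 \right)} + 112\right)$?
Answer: $11173$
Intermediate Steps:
$m = 11712$ ($m = \left(\left(7 - 4\right) + 9\right) 976 = \left(3 + 9\right) 976 = 12 \cdot 976 = 11712$)
$m - \left(- 61 G{\left(1,1 \right)} + 112\right) = 11712 - \left(- 61 \left(-6 - 1\right) + 112\right) = 11712 - \left(\left(-61\right) \left(-7\right) + 112\right) = 11712 - \left(427 + 112\right) = 11712 - 539 = 11173$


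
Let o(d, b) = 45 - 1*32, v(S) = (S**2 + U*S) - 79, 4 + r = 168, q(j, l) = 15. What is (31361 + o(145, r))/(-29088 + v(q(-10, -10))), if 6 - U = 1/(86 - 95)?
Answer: -94122/86551 ≈ -1.0875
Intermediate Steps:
r = 164 (r = -4 + 168 = 164)
U = 55/9 (U = 6 - 1/(86 - 95) = 6 - 1/(-9) = 6 - 1*(-1/9) = 6 + 1/9 = 55/9 ≈ 6.1111)
v(S) = -79 + S**2 + 55*S/9 (v(S) = (S**2 + 55*S/9) - 79 = -79 + S**2 + 55*S/9)
o(d, b) = 13 (o(d, b) = 45 - 32 = 13)
(31361 + o(145, r))/(-29088 + v(q(-10, -10))) = (31361 + 13)/(-29088 + (-79 + 15**2 + (55/9)*15)) = 31374/(-29088 + (-79 + 225 + 275/3)) = 31374/(-29088 + 713/3) = 31374/(-86551/3) = 31374*(-3/86551) = -94122/86551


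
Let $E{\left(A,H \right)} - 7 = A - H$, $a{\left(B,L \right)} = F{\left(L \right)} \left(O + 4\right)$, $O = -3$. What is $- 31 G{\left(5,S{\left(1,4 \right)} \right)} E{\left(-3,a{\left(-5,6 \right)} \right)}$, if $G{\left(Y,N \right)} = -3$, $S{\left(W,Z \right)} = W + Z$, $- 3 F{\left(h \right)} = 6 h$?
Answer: $1488$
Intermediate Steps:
$F{\left(h \right)} = - 2 h$ ($F{\left(h \right)} = - \frac{6 h}{3} = - 2 h$)
$a{\left(B,L \right)} = - 2 L$ ($a{\left(B,L \right)} = - 2 L \left(-3 + 4\right) = - 2 L 1 = - 2 L$)
$E{\left(A,H \right)} = 7 + A - H$ ($E{\left(A,H \right)} = 7 + \left(A - H\right) = 7 + A - H$)
$- 31 G{\left(5,S{\left(1,4 \right)} \right)} E{\left(-3,a{\left(-5,6 \right)} \right)} = \left(-31\right) \left(-3\right) \left(7 - 3 - \left(-2\right) 6\right) = 93 \left(7 - 3 - -12\right) = 93 \left(7 - 3 + 12\right) = 93 \cdot 16 = 1488$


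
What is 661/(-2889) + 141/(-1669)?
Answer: -1510558/4821741 ≈ -0.31328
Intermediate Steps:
661/(-2889) + 141/(-1669) = 661*(-1/2889) + 141*(-1/1669) = -661/2889 - 141/1669 = -1510558/4821741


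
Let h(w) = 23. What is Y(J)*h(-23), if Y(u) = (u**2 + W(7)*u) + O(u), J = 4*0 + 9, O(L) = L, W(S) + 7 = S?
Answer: 2070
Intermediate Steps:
W(S) = -7 + S
J = 9 (J = 0 + 9 = 9)
Y(u) = u + u**2 (Y(u) = (u**2 + (-7 + 7)*u) + u = (u**2 + 0*u) + u = (u**2 + 0) + u = u**2 + u = u + u**2)
Y(J)*h(-23) = (9*(1 + 9))*23 = (9*10)*23 = 90*23 = 2070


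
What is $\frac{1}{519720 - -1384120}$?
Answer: $\frac{1}{1903840} \approx 5.2525 \cdot 10^{-7}$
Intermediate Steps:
$\frac{1}{519720 - -1384120} = \frac{1}{519720 + 1384120} = \frac{1}{1903840}$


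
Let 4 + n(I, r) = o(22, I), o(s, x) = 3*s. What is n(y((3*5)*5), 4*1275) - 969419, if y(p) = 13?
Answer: -969357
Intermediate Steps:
n(I, r) = 62 (n(I, r) = -4 + 3*22 = -4 + 66 = 62)
n(y((3*5)*5), 4*1275) - 969419 = 62 - 969419 = -969357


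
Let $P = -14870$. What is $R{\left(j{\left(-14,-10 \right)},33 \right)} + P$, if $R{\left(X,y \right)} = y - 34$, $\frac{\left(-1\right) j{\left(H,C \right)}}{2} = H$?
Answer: $-14871$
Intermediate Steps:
$j{\left(H,C \right)} = - 2 H$
$R{\left(X,y \right)} = -34 + y$
$R{\left(j{\left(-14,-10 \right)},33 \right)} + P = \left(-34 + 33\right) - 14870 = -1 - 14870 = -14871$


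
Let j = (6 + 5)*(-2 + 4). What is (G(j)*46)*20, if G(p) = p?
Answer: 20240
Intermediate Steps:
j = 22 (j = 11*2 = 22)
(G(j)*46)*20 = (22*46)*20 = 1012*20 = 20240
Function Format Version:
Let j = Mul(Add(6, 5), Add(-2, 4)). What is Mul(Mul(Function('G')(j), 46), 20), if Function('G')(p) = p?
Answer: 20240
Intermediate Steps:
j = 22 (j = Mul(11, 2) = 22)
Mul(Mul(Function('G')(j), 46), 20) = Mul(Mul(22, 46), 20) = Mul(1012, 20) = 20240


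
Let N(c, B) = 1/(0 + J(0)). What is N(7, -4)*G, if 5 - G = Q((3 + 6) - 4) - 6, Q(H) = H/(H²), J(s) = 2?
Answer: 27/5 ≈ 5.4000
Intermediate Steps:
Q(H) = 1/H (Q(H) = H/H² = 1/H)
N(c, B) = ½ (N(c, B) = 1/(0 + 2) = 1/2 = ½)
G = 54/5 (G = 5 - (1/((3 + 6) - 4) - 6) = 5 - (1/(9 - 4) - 6) = 5 - (1/5 - 6) = 5 - (⅕ - 6) = 5 - 1*(-29/5) = 5 + 29/5 = 54/5 ≈ 10.800)
N(7, -4)*G = (½)*(54/5) = 27/5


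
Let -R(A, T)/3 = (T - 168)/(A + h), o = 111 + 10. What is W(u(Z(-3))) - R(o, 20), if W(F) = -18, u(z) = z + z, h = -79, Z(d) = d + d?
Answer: -200/7 ≈ -28.571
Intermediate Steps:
Z(d) = 2*d
u(z) = 2*z
o = 121
R(A, T) = -3*(-168 + T)/(-79 + A) (R(A, T) = -3*(T - 168)/(A - 79) = -3*(-168 + T)/(-79 + A))
W(u(Z(-3))) - R(o, 20) = -18 - 3*(168 - 1*20)/(-79 + 121) = -18 - 3*(168 - 20)/42 = -18 - 3*148/42 = -18 - 1*74/7 = -18 - 74/7 = -200/7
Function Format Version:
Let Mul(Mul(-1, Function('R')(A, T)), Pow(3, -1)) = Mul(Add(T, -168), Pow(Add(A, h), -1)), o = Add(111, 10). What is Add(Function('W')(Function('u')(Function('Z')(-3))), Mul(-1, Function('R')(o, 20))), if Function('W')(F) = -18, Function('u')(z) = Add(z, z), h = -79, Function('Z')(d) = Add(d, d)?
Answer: Rational(-200, 7) ≈ -28.571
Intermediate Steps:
Function('Z')(d) = Mul(2, d)
Function('u')(z) = Mul(2, z)
o = 121
Function('R')(A, T) = Mul(-3, Pow(Add(-79, A), -1), Add(-168, T)) (Function('R')(A, T) = Mul(-3, Mul(Add(T, -168), Pow(Add(A, -79), -1))) = Mul(-3, Mul(Add(-168, T), Pow(Add(-79, A), -1))) = Mul(-3, Mul(Pow(Add(-79, A), -1), Add(-168, T))) = Mul(-3, Pow(Add(-79, A), -1), Add(-168, T)))
Add(Function('W')(Function('u')(Function('Z')(-3))), Mul(-1, Function('R')(o, 20))) = Add(-18, Mul(-1, Mul(3, Pow(Add(-79, 121), -1), Add(168, Mul(-1, 20))))) = Add(-18, Mul(-1, Mul(3, Pow(42, -1), Add(168, -20)))) = Add(-18, Mul(-1, Mul(3, Rational(1, 42), 148))) = Add(-18, Mul(-1, Rational(74, 7))) = Add(-18, Rational(-74, 7)) = Rational(-200, 7)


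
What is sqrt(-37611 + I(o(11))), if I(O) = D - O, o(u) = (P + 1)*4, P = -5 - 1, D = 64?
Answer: I*sqrt(37527) ≈ 193.72*I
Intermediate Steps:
P = -6
o(u) = -20 (o(u) = (-6 + 1)*4 = -5*4 = -20)
I(O) = 64 - O
sqrt(-37611 + I(o(11))) = sqrt(-37611 + (64 - 1*(-20))) = sqrt(-37611 + (64 + 20)) = sqrt(-37611 + 84) = sqrt(-37527) = I*sqrt(37527)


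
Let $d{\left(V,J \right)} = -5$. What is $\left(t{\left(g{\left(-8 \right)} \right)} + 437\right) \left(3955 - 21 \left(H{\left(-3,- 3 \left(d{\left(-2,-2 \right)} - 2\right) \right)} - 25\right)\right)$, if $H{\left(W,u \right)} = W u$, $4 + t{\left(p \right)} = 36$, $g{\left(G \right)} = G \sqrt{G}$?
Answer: $2721607$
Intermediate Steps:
$g{\left(G \right)} = G^{\frac{3}{2}}$
$t{\left(p \right)} = 32$ ($t{\left(p \right)} = -4 + 36 = 32$)
$\left(t{\left(g{\left(-8 \right)} \right)} + 437\right) \left(3955 - 21 \left(H{\left(-3,- 3 \left(d{\left(-2,-2 \right)} - 2\right) \right)} - 25\right)\right) = \left(32 + 437\right) \left(3955 - 21 \left(- 3 \left(- 3 \left(-5 - 2\right)\right) - 25\right)\right) = 469 \left(3955 - 21 \left(- 3 \left(\left(-3\right) \left(-7\right)\right) - 25\right)\right) = 469 \left(3955 - 21 \left(\left(-3\right) 21 - 25\right)\right) = 469 \left(3955 - 21 \left(-63 - 25\right)\right) = 469 \left(3955 - -1848\right) = 469 \left(3955 + 1848\right) = 469 \cdot 5803 = 2721607$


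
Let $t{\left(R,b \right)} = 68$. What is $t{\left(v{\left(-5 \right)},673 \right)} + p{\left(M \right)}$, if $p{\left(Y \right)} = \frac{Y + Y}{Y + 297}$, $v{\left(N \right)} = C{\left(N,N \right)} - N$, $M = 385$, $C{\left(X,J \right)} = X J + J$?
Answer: $\frac{2143}{31} \approx 69.129$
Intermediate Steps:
$C{\left(X,J \right)} = J + J X$ ($C{\left(X,J \right)} = J X + J = J + J X$)
$v{\left(N \right)} = - N + N \left(1 + N\right)$ ($v{\left(N \right)} = N \left(1 + N\right) - N = - N + N \left(1 + N\right)$)
$p{\left(Y \right)} = \frac{2 Y}{297 + Y}$
$t{\left(v{\left(-5 \right)},673 \right)} + p{\left(M \right)} = 68 + 2 \cdot 385 \frac{1}{297 + 385} = 68 + 2 \cdot 385 \cdot \frac{1}{682} = 68 + \frac{35}{31} = \frac{2143}{31}$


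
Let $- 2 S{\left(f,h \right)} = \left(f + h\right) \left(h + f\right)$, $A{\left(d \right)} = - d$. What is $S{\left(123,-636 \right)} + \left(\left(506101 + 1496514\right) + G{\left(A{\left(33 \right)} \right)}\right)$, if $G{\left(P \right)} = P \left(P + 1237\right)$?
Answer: $\frac{3662597}{2} \approx 1.8313 \cdot 10^{6}$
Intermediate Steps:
$S{\left(f,h \right)} = - \frac{\left(f + h\right)^{2}}{2}$ ($S{\left(f,h \right)} = - \frac{\left(f + h\right) \left(h + f\right)}{2} = - \frac{\left(f + h\right) \left(f + h\right)}{2} = - \frac{\left(f + h\right)^{2}}{2}$)
$G{\left(P \right)} = P \left(1237 + P\right)$
$S{\left(123,-636 \right)} + \left(\left(506101 + 1496514\right) + G{\left(A{\left(33 \right)} \right)}\right) = - \frac{\left(123 - 636\right)^{2}}{2} + \left(\left(506101 + 1496514\right) + \left(-1\right) 33 \left(1237 - 33\right)\right) = - \frac{\left(-513\right)^{2}}{2} + \left(2002615 - 33 \left(1237 - 33\right)\right) = \left(- \frac{1}{2}\right) 263169 + \left(2002615 - 39732\right) = - \frac{263169}{2} + \left(2002615 - 39732\right) = - \frac{263169}{2} + 1962883 = \frac{3662597}{2}$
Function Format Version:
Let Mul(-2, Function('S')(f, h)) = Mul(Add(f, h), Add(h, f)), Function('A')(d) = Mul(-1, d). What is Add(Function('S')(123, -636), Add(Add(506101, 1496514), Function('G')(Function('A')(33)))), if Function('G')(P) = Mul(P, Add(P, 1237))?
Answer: Rational(3662597, 2) ≈ 1.8313e+6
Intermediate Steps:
Function('S')(f, h) = Mul(Rational(-1, 2), Pow(Add(f, h), 2)) (Function('S')(f, h) = Mul(Rational(-1, 2), Mul(Add(f, h), Add(h, f))) = Mul(Rational(-1, 2), Mul(Add(f, h), Add(f, h))) = Mul(Rational(-1, 2), Pow(Add(f, h), 2)))
Function('G')(P) = Mul(P, Add(1237, P))
Add(Function('S')(123, -636), Add(Add(506101, 1496514), Function('G')(Function('A')(33)))) = Add(Mul(Rational(-1, 2), Pow(Add(123, -636), 2)), Add(Add(506101, 1496514), Mul(Mul(-1, 33), Add(1237, Mul(-1, 33))))) = Add(Mul(Rational(-1, 2), Pow(-513, 2)), Add(2002615, Mul(-33, Add(1237, -33)))) = Add(Mul(Rational(-1, 2), 263169), Add(2002615, Mul(-33, 1204))) = Add(Rational(-263169, 2), Add(2002615, -39732)) = Add(Rational(-263169, 2), 1962883) = Rational(3662597, 2)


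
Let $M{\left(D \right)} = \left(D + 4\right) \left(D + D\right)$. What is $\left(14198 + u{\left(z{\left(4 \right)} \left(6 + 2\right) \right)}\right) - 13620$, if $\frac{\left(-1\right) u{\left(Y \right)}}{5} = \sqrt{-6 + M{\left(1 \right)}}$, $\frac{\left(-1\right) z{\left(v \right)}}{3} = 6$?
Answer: $568$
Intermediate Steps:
$M{\left(D \right)} = 2 D \left(4 + D\right)$ ($M{\left(D \right)} = \left(4 + D\right) 2 D = 2 D \left(4 + D\right)$)
$z{\left(v \right)} = -18$ ($z{\left(v \right)} = \left(-3\right) 6 = -18$)
$u{\left(Y \right)} = -10$ ($u{\left(Y \right)} = - 5 \sqrt{-6 + 2 \cdot 1 \left(4 + 1\right)} = - 5 \sqrt{-6 + 2 \cdot 1 \cdot 5} = - 5 \sqrt{-6 + 10} = - 5 \sqrt{4} = \left(-5\right) 2 = -10$)
$\left(14198 + u{\left(z{\left(4 \right)} \left(6 + 2\right) \right)}\right) - 13620 = \left(14198 - 10\right) - 13620 = 14188 - 13620 = 568$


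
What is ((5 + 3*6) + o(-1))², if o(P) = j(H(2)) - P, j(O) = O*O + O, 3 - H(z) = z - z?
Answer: 1296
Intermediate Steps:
H(z) = 3 (H(z) = 3 - (z - z) = 3 - 1*0 = 3 + 0 = 3)
j(O) = O + O² (j(O) = O² + O = O + O²)
o(P) = 12 - P (o(P) = 3*(1 + 3) - P = 3*4 - P = 12 - P)
((5 + 3*6) + o(-1))² = ((5 + 3*6) + (12 - 1*(-1)))² = ((5 + 18) + (12 + 1))² = (23 + 13)² = 36² = 1296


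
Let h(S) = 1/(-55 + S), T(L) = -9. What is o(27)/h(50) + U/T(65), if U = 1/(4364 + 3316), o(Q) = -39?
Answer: 13478399/69120 ≈ 195.00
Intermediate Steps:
U = 1/7680 ≈ 0.00013021
o(27)/h(50) + U/T(65) = -39/(1/(-55 + 50)) + (1/7680)/(-9) = -39/(1/(-5)) + (1/7680)*(-⅑) = -39/(-⅕) - 1/69120 = -39*(-5) - 1/69120 = 195 - 1/69120 = 13478399/69120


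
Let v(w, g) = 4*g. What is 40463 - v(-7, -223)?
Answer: 41355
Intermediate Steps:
40463 - v(-7, -223) = 40463 - 4*(-223) = 40463 - 1*(-892) = 40463 + 892 = 41355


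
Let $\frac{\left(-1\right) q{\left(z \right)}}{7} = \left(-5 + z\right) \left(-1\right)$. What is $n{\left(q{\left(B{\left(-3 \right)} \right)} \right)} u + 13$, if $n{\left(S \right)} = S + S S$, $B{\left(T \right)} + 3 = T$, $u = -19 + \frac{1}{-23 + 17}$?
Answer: $- \frac{336451}{3} \approx -1.1215 \cdot 10^{5}$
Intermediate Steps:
$u = - \frac{115}{6}$ ($u = -19 + \frac{1}{-6} = -19 - \frac{1}{6} = - \frac{115}{6} \approx -19.167$)
$B{\left(T \right)} = -3 + T$
$q{\left(z \right)} = -35 + 7 z$ ($q{\left(z \right)} = - 7 \left(-5 + z\right) \left(-1\right) = - 7 \left(5 - z\right) = -35 + 7 z$)
$n{\left(S \right)} = S + S^{2}$
$n{\left(q{\left(B{\left(-3 \right)} \right)} \right)} u + 13 = \left(-35 + 7 \left(-3 - 3\right)\right) \left(1 + \left(-35 + 7 \left(-3 - 3\right)\right)\right) \left(- \frac{115}{6}\right) + 13 = \left(-35 + 7 \left(-6\right)\right) \left(1 + \left(-35 + 7 \left(-6\right)\right)\right) \left(- \frac{115}{6}\right) + 13 = \left(-35 - 42\right) \left(1 - 77\right) \left(- \frac{115}{6}\right) + 13 = - 77 \left(1 - 77\right) \left(- \frac{115}{6}\right) + 13 = \left(-77\right) \left(-76\right) \left(- \frac{115}{6}\right) + 13 = 5852 \left(- \frac{115}{6}\right) + 13 = - \frac{336490}{3} + 13 = - \frac{336451}{3}$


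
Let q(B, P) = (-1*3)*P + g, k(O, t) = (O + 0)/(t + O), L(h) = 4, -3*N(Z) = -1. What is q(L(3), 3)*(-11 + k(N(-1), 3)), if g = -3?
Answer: 654/5 ≈ 130.80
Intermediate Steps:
N(Z) = ⅓ (N(Z) = -⅓*(-1) = ⅓)
k(O, t) = O/(O + t)
q(B, P) = -3 - 3*P (q(B, P) = (-1*3)*P - 3 = -3*P - 3 = -3 - 3*P)
q(L(3), 3)*(-11 + k(N(-1), 3)) = (-3 - 3*3)*(-11 + 1/(3*(⅓ + 3))) = (-3 - 9)*(-11 + 1/(3*(10/3))) = -12*(-11 + (⅓)*(3/10)) = -12*(-11 + ⅒) = -12*(-109/10) = 654/5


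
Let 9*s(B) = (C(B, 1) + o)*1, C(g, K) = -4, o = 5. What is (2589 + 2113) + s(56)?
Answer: 42319/9 ≈ 4702.1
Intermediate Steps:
s(B) = 1/9 (s(B) = ((-4 + 5)*1)/9 = (1*1)/9 = (1/9)*1 = 1/9)
(2589 + 2113) + s(56) = (2589 + 2113) + 1/9 = 4702 + 1/9 = 42319/9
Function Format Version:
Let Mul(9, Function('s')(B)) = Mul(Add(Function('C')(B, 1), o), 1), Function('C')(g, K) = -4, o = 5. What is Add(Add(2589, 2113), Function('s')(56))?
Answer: Rational(42319, 9) ≈ 4702.1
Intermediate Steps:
Function('s')(B) = Rational(1, 9) (Function('s')(B) = Mul(Rational(1, 9), Mul(Add(-4, 5), 1)) = Mul(Rational(1, 9), Mul(1, 1)) = Mul(Rational(1, 9), 1) = Rational(1, 9))
Add(Add(2589, 2113), Function('s')(56)) = Add(Add(2589, 2113), Rational(1, 9)) = Add(4702, Rational(1, 9)) = Rational(42319, 9)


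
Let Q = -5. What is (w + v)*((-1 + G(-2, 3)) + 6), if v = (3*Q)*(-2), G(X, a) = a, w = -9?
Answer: 168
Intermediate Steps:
v = 30 (v = (3*(-5))*(-2) = -15*(-2) = 30)
(w + v)*((-1 + G(-2, 3)) + 6) = (-9 + 30)*((-1 + 3) + 6) = 21*(2 + 6) = 21*8 = 168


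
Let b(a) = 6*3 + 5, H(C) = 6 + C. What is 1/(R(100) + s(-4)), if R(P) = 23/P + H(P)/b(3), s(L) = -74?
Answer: -2300/159071 ≈ -0.014459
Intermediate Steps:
b(a) = 23 (b(a) = 18 + 5 = 23)
R(P) = 6/23 + 23/P + P/23 (R(P) = 23/P + (6 + P)/23 = 23/P + (6 + P)*(1/23) = 23/P + (6/23 + P/23) = 6/23 + 23/P + P/23)
1/(R(100) + s(-4)) = 1/((1/23)*(529 + 100*(6 + 100))/100 - 74) = 1/((1/23)*(1/100)*(529 + 100*106) - 74) = 1/((1/23)*(1/100)*(529 + 10600) - 74) = 1/((1/23)*(1/100)*11129 - 74) = 1/(11129/2300 - 74) = 1/(-159071/2300) = -2300/159071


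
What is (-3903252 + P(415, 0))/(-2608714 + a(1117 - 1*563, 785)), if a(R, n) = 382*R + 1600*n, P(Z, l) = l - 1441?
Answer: 3904693/1141086 ≈ 3.4219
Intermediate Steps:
P(Z, l) = -1441 + l
(-3903252 + P(415, 0))/(-2608714 + a(1117 - 1*563, 785)) = (-3903252 + (-1441 + 0))/(-2608714 + (382*(1117 - 1*563) + 1600*785)) = (-3903252 - 1441)/(-2608714 + (382*(1117 - 563) + 1256000)) = -3904693/(-2608714 + (382*554 + 1256000)) = -3904693/(-2608714 + (211628 + 1256000)) = -3904693/(-2608714 + 1467628) = -3904693/(-1141086) = -3904693*(-1/1141086) = 3904693/1141086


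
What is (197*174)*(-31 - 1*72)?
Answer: -3530634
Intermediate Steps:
(197*174)*(-31 - 1*72) = 34278*(-31 - 72) = 34278*(-103) = -3530634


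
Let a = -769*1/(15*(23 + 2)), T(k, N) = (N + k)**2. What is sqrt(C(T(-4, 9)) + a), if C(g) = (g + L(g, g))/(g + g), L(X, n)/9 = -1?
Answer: I*sqrt(9735)/75 ≈ 1.3155*I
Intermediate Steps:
L(X, n) = -9 (L(X, n) = 9*(-1) = -9)
C(g) = (-9 + g)/(2*g) (C(g) = (g - 9)/(g + g) = (-9 + g)/((2*g)) = (-9 + g)*(1/(2*g)) = (-9 + g)/(2*g))
a = -769/375 (a = -769/(25*15) = -769/375 ≈ -2.0507)
sqrt(C(T(-4, 9)) + a) = sqrt((-9 + (9 - 4)**2)/(2*((9 - 4)**2)) - 769/375) = sqrt((-9 + 5**2)/(2*(5**2)) - 769/375) = sqrt((1/2)*(-9 + 25)/25 - 769/375) = sqrt((1/2)*(1/25)*16 - 769/375) = sqrt(8/25 - 769/375) = sqrt(-649/375) = I*sqrt(9735)/75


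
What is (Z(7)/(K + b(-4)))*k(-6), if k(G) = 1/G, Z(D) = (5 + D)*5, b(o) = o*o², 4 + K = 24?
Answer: 5/22 ≈ 0.22727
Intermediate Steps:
K = 20 (K = -4 + 24 = 20)
b(o) = o³
Z(D) = 25 + 5*D
(Z(7)/(K + b(-4)))*k(-6) = ((25 + 5*7)/(20 + (-4)³))/(-6) = ((25 + 35)/(20 - 64))*(-⅙) = (60/(-44))*(-⅙) = -1/44*60*(-⅙) = -15/11*(-⅙) = 5/22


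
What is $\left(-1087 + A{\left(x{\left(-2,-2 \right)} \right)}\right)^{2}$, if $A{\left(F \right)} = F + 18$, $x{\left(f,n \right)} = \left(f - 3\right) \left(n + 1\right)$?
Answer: $1132096$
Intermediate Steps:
$x{\left(f,n \right)} = \left(1 + n\right) \left(-3 + f\right)$ ($x{\left(f,n \right)} = \left(-3 + f\right) \left(1 + n\right) = \left(1 + n\right) \left(-3 + f\right)$)
$A{\left(F \right)} = 18 + F$
$\left(-1087 + A{\left(x{\left(-2,-2 \right)} \right)}\right)^{2} = \left(-1087 + \left(18 - -5\right)\right)^{2} = \left(-1087 + \left(18 + \left(-3 - 2 + 6 + 4\right)\right)\right)^{2} = \left(-1087 + \left(18 + 5\right)\right)^{2} = \left(-1087 + 23\right)^{2} = \left(-1064\right)^{2} = 1132096$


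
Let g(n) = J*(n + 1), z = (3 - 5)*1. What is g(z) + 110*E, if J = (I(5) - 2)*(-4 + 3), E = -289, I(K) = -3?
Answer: -31795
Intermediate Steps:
J = 5 (J = (-3 - 2)*(-4 + 3) = -5*(-1) = 5)
z = -2 (z = -2*1 = -2)
g(n) = 5 + 5*n (g(n) = 5*(n + 1) = 5*(1 + n) = 5 + 5*n)
g(z) + 110*E = (5 + 5*(-2)) + 110*(-289) = (5 - 10) - 31790 = -5 - 31790 = -31795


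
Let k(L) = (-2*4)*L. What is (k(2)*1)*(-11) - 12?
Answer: 164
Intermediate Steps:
k(L) = -8*L
(k(2)*1)*(-11) - 12 = (-8*2*1)*(-11) - 12 = -16*1*(-11) - 12 = -16*(-11) - 12 = 176 - 12 = 164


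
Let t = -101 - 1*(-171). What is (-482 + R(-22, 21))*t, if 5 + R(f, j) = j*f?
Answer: -66430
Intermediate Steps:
R(f, j) = -5 + f*j (R(f, j) = -5 + j*f = -5 + f*j)
t = 70 (t = -101 + 171 = 70)
(-482 + R(-22, 21))*t = (-482 + (-5 - 22*21))*70 = (-482 + (-5 - 462))*70 = (-482 - 467)*70 = -949*70 = -66430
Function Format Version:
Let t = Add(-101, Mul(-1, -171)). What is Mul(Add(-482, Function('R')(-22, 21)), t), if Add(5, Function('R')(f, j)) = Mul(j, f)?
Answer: -66430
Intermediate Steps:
Function('R')(f, j) = Add(-5, Mul(f, j)) (Function('R')(f, j) = Add(-5, Mul(j, f)) = Add(-5, Mul(f, j)))
t = 70 (t = Add(-101, 171) = 70)
Mul(Add(-482, Function('R')(-22, 21)), t) = Mul(Add(-482, Add(-5, Mul(-22, 21))), 70) = Mul(Add(-482, Add(-5, -462)), 70) = Mul(Add(-482, -467), 70) = Mul(-949, 70) = -66430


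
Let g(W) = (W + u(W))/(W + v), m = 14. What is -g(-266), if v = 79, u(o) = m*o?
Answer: -3990/187 ≈ -21.337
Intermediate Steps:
u(o) = 14*o
g(W) = 15*W/(79 + W) (g(W) = (W + 14*W)/(W + 79) = (15*W)/(79 + W) = 15*W/(79 + W))
-g(-266) = -15*(-266)/(79 - 266) = -15*(-266)/(-187) = -15*(-266)*(-1)/187 = -1*3990/187 = -3990/187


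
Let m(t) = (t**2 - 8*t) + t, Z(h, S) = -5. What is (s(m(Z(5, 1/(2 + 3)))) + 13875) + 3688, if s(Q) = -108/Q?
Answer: 87806/5 ≈ 17561.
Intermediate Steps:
m(t) = t**2 - 7*t
(s(m(Z(5, 1/(2 + 3)))) + 13875) + 3688 = (-108*(-1/(5*(-7 - 5))) + 13875) + 3688 = (-108/((-5*(-12))) + 13875) + 3688 = (-108/60 + 13875) + 3688 = (-108*1/60 + 13875) + 3688 = (-9/5 + 13875) + 3688 = 69366/5 + 3688 = 87806/5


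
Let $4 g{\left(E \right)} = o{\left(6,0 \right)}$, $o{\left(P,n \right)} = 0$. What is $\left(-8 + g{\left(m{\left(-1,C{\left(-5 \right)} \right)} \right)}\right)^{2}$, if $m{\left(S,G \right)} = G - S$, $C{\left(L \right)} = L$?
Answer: $64$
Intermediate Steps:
$g{\left(E \right)} = 0$ ($g{\left(E \right)} = \frac{1}{4} \cdot 0 = 0$)
$\left(-8 + g{\left(m{\left(-1,C{\left(-5 \right)} \right)} \right)}\right)^{2} = \left(-8 + 0\right)^{2} = \left(-8\right)^{2} = 64$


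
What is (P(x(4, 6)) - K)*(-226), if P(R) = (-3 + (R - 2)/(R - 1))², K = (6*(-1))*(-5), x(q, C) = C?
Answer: 142154/25 ≈ 5686.2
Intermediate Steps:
K = 30 (K = -6*(-5) = 30)
P(R) = (-3 + (-2 + R)/(-1 + R))²
(P(x(4, 6)) - K)*(-226) = ((-1 + 2*6)²/(-1 + 6)² - 1*30)*(-226) = ((-1 + 12)²/5² - 30)*(-226) = ((1/25)*11² - 30)*(-226) = ((1/25)*121 - 30)*(-226) = (121/25 - 30)*(-226) = -629/25*(-226) = 142154/25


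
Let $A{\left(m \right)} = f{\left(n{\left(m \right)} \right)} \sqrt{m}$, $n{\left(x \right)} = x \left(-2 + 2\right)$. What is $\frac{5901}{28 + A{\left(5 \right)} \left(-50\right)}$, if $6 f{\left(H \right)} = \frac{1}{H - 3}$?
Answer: $\frac{13383468}{60379} - \frac{1327725 \sqrt{5}}{60379} \approx 172.49$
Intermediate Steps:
$n{\left(x \right)} = 0$ ($n{\left(x \right)} = x 0 = 0$)
$f{\left(H \right)} = \frac{1}{6 \left(-3 + H\right)}$ ($f{\left(H \right)} = \frac{1}{6 \left(H - 3\right)} = \frac{1}{6 \left(-3 + H\right)}$)
$A{\left(m \right)} = - \frac{\sqrt{m}}{18}$ ($A{\left(m \right)} = \frac{1}{6 \left(-3 + 0\right)} \sqrt{m} = \frac{1}{6 \left(-3\right)} \sqrt{m} = \frac{1}{6} \left(- \frac{1}{3}\right) \sqrt{m} = - \frac{\sqrt{m}}{18}$)
$\frac{5901}{28 + A{\left(5 \right)} \left(-50\right)} = \frac{5901}{28 + - \frac{\sqrt{5}}{18} \left(-50\right)} = \frac{5901}{28 + \frac{25 \sqrt{5}}{9}}$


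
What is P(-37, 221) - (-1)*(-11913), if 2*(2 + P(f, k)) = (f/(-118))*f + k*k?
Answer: 2949929/236 ≈ 12500.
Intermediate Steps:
P(f, k) = -2 + k²/2 - f²/236 (P(f, k) = -2 + ((f/(-118))*f + k*k)/2 = -2 + ((f*(-1/118))*f + k²)/2 = -2 + ((-f/118)*f + k²)/2 = -2 + (-f²/118 + k²)/2 = -2 + (k² - f²/118)/2 = -2 + (k²/2 - f²/236) = -2 + k²/2 - f²/236)
P(-37, 221) - (-1)*(-11913) = (-2 + (½)*221² - 1/236*(-37)²) - (-1)*(-11913) = (-2 + (½)*48841 - 1/236*1369) - 1*11913 = (-2 + 48841/2 - 1369/236) - 11913 = 5761397/236 - 11913 = 2949929/236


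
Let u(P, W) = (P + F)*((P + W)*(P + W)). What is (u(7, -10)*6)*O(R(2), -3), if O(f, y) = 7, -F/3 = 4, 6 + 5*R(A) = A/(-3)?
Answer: -1890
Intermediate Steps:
R(A) = -6/5 - A/15 (R(A) = -6/5 + (A/(-3))/5 = -6/5 + (A*(-⅓))/5 = -6/5 + (-A/3)/5 = -6/5 - A/15)
F = -12 (F = -3*4 = -12)
u(P, W) = (P + W)²*(-12 + P) (u(P, W) = (P - 12)*((P + W)*(P + W)) = (-12 + P)*(P + W)² = (P + W)²*(-12 + P))
(u(7, -10)*6)*O(R(2), -3) = (((7 - 10)²*(-12 + 7))*6)*7 = (((-3)²*(-5))*6)*7 = ((9*(-5))*6)*7 = -45*6*7 = -270*7 = -1890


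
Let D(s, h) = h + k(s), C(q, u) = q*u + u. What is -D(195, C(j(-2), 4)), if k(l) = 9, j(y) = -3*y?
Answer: -37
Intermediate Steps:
C(q, u) = u + q*u
D(s, h) = 9 + h (D(s, h) = h + 9 = 9 + h)
-D(195, C(j(-2), 4)) = -(9 + 4*(1 - 3*(-2))) = -(9 + 4*(1 + 6)) = -(9 + 4*7) = -(9 + 28) = -1*37 = -37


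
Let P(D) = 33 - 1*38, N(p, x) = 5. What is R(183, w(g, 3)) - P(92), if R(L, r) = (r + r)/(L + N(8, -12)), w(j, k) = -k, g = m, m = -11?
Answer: 467/94 ≈ 4.9681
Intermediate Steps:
g = -11
P(D) = -5 (P(D) = 33 - 38 = -5)
R(L, r) = 2*r/(5 + L) (R(L, r) = (r + r)/(L + 5) = (2*r)/(5 + L) = 2*r/(5 + L))
R(183, w(g, 3)) - P(92) = 2*(-1*3)/(5 + 183) - 1*(-5) = 2*(-3)/188 + 5 = 2*(-3)*(1/188) + 5 = -3/94 + 5 = 467/94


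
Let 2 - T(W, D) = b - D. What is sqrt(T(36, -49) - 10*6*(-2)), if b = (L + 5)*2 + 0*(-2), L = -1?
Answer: sqrt(65) ≈ 8.0623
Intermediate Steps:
b = 8 (b = (-1 + 5)*2 + 0*(-2) = 4*2 + 0 = 8 + 0 = 8)
T(W, D) = -6 + D (T(W, D) = 2 - (8 - D) = 2 + (-8 + D) = -6 + D)
sqrt(T(36, -49) - 10*6*(-2)) = sqrt((-6 - 49) - 10*6*(-2)) = sqrt(-55 - 60*(-2)) = sqrt(-55 + 120) = sqrt(65)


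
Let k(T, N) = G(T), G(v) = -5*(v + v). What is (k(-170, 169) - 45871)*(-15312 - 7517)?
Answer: 1008379759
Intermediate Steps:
G(v) = -10*v
k(T, N) = -10*T
(k(-170, 169) - 45871)*(-15312 - 7517) = (-10*(-170) - 45871)*(-15312 - 7517) = (1700 - 45871)*(-22829) = -44171*(-22829) = 1008379759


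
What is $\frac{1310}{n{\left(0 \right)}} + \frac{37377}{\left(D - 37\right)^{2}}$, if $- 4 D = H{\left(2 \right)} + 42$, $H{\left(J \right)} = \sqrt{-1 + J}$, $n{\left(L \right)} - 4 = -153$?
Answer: $\frac{41316658}{5435669} \approx 7.601$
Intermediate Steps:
$n{\left(L \right)} = -149$ ($n{\left(L \right)} = 4 - 153 = -149$)
$D = - \frac{43}{4}$ ($D = - \frac{\sqrt{-1 + 2} + 42}{4} = - \frac{\sqrt{1} + 42}{4} = - \frac{1 + 42}{4} = \left(- \frac{1}{4}\right) 43 = - \frac{43}{4} \approx -10.75$)
$\frac{1310}{n{\left(0 \right)}} + \frac{37377}{\left(D - 37\right)^{2}} = \frac{1310}{-149} + \frac{37377}{\left(- \frac{43}{4} - 37\right)^{2}} = 1310 \left(- \frac{1}{149}\right) + \frac{37377}{\left(- \frac{191}{4}\right)^{2}} = - \frac{1310}{149} + \frac{37377}{\frac{36481}{16}} = - \frac{1310}{149} + 37377 \cdot \frac{16}{36481} = - \frac{1310}{149} + \frac{598032}{36481} = \frac{41316658}{5435669}$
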